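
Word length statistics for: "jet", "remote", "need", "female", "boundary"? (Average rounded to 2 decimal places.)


Lengths: "jet"=3, "remote"=6, "need"=4, "female"=6, "boundary"=8
Sum = 27, Count = 5
Average = 27/5 = 5.40
= avg=5.40, min=3, max=8


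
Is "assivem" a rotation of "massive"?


Word: "massive", Candidate: "assivem"
Method: check if candidate is substring of word+word
"massivemassive" contains "assivem"? Yes
Is rotation = Yes


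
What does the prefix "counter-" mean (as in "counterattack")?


Prefix: counter-
As in: counterattack -> counter- + attack
Meaning = against / opposite


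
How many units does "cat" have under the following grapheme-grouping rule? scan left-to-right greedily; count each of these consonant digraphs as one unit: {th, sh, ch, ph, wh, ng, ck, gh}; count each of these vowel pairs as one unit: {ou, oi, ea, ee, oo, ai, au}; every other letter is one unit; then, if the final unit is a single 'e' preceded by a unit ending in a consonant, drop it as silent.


Word: "cat" (3 letters)
Left-to-right scan:
  [1] 'c' (letter)
  [2] 'a' (letter)
  [3] 't' (letter)
Units from scan: 3
Sound units = 3 units


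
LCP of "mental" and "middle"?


Word 1: "mental"
Word 2: "middle"
Comparing from start:
  Pos 0: 'm' == 'm'
  Pos 1: 'e' != 'i' (stop)
LCP = "m" (length 1)


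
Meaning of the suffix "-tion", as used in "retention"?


Suffix: -tion
Example: retention = retain + -tion, with a spelling change
Meaning = act or process


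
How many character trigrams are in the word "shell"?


Word: "shell" (length 5)
Number of 3-grams = length - 3 + 1 = 5 - 3 + 1
= 3


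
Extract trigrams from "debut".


Word: "debut" (length 5)
Number of trigrams = 5 - 3 + 1 = 3
  Position 0: "deb"
  Position 1: "ebu"
  Position 2: "but"
Trigrams = "deb", "ebu", "but"


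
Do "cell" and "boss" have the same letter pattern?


Pattern of "cell": [0, 1, 2, 2]
Pattern of "boss": [0, 1, 2, 2]
Patterns match
Same pattern = Yes


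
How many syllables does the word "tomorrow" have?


Word: "tomorrow"
Syllable breakdown: to · mor · row
Counting: 3 parts
= 3 syllables


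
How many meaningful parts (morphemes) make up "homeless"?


Word: "homeless"
Morphemes: home | -less
Each morpheme carries meaning
= 2 morphemes


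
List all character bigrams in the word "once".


Word: "once" (length 4)
Number of bigrams = 4 - 2 + 1 = 3
  Position 0: "on"
  Position 1: "nc"
  Position 2: "ce"
Bigrams = "on", "nc", "ce"


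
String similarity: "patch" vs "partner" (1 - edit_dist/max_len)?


Word 1: "patch" (length 5)
Word 2: "partner" (length 7)
One optimal edit sequence:
  1. keep 'p'
  2. keep 'a'
  3. insert 'r'  (+1)
  4. keep 't'
  5. insert 'n'  (+1)
  6. substitute 'c' -> 'e'  (+1)
  7. substitute 'h' -> 'r'  (+1)
Edit distance = 4
Max length = max(5, 7) = 7
Similarity = 1 - 4/7
= 0.4286


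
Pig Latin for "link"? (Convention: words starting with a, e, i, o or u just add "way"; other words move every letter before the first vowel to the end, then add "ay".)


Word: "link"
Starts with consonant(s) → move to end, add 'ay'
Consonant cluster: "l"
Pig Latin = "inklay"


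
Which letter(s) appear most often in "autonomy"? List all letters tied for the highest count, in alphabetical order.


Word: "autonomy"
Letter counts:
  'a': 1
  'm': 1
  'n': 1
  'o': 2
  't': 1
  'u': 1
  'y': 1
Maximum count = 2
Most frequent = 'o' (2 times each)


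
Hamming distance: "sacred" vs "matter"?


Comparing character by character (same length = 6):
  Pos 0: 's' vs 'm' !=
  Pos 1: 'a' vs 'a' =
  Pos 2: 'c' vs 't' !=
  Pos 3: 'r' vs 't' !=
  Pos 4: 'e' vs 'e' =
  Pos 5: 'd' vs 'r' !=
Hamming distance = 4


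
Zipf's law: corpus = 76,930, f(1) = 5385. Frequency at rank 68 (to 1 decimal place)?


Zipf's law: f(r) = f(1) / r
f(1) = 5385
f(68) = 5385 / 68
= 79.2 occurrences


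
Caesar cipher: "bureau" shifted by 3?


Word: "bureau"
Shift: 3
Each letter → (letter + shift) mod 26:
  'b' (1) + 3 = 4 → 'e'
  'u' (20) + 3 = 23 → 'x'
  'r' (17) + 3 = 20 → 'u'
  'e' (4) + 3 = 7 → 'h'
  'a' (0) + 3 = 3 → 'd'
  'u' (20) + 3 = 23 → 'x'
Result = "exuhdx"


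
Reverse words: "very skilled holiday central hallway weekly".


Original: "very skilled holiday central hallway weekly"
Words (1..n): very | skilled | holiday | central | hallway | weekly
Reversed (n..1): weekly | hallway | central | holiday | skilled | very
Result = "weekly hallway central holiday skilled very"


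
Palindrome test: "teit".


Word: "teit"
Reversed: "tiet"
Forward == Backward? teit != tiet
Palindrome = No


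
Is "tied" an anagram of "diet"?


Word 1: "diet" → sorted: deit
Word 2: "tied" → sorted: deit
Same letters? deit == deit
Anagram = Yes


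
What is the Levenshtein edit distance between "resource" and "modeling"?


Word 1: "resource" (length 8)
Word 2: "modeling" (length 8)
One optimal edit sequence (insert/delete/substitute each cost 1):
  1. substitute 'r' -> 'm'  (+1)
  2. substitute 'e' -> 'o'  (+1)
  3. substitute 's' -> 'd'  (+1)
  4. substitute 'o' -> 'e'  (+1)
  5. substitute 'u' -> 'l'  (+1)
  6. substitute 'r' -> 'i'  (+1)
  7. substitute 'c' -> 'n'  (+1)
  8. substitute 'e' -> 'g'  (+1)
Total edit operations: 8
Edit distance = 8


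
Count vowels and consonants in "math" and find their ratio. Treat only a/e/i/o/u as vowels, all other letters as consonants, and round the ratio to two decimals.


Word: "math"
Vowels (a,e,i,o,u): 1
Consonants: 3
Ratio = 1/3
= 0.33


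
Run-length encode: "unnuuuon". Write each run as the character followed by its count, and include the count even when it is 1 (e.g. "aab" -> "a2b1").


String: "unnuuuon"
Scanning for consecutive runs:
  'u' x 1
  'n' x 2
  'u' x 3
  'o' x 1
  'n' x 1
RLE = "u1n2u3o1n1"


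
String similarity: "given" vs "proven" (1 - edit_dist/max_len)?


Word 1: "given" (length 5)
Word 2: "proven" (length 6)
One optimal edit sequence:
  1. insert 'p'  (+1)
  2. substitute 'g' -> 'r'  (+1)
  3. substitute 'i' -> 'o'  (+1)
  4. keep 'v'
  5. keep 'e'
  6. keep 'n'
Edit distance = 3
Max length = max(5, 6) = 6
Similarity = 1 - 3/6
= 0.5000


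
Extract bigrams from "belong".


Word: "belong" (length 6)
Number of bigrams = 6 - 2 + 1 = 5
  Position 0: "be"
  Position 1: "el"
  Position 2: "lo"
  Position 3: "on"
  Position 4: "ng"
Bigrams = "be", "el", "lo", "on", "ng"


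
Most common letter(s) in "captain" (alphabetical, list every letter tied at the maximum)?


Word: "captain"
Letter counts:
  'a': 2
  'c': 1
  'i': 1
  'n': 1
  'p': 1
  't': 1
Maximum count = 2
Most frequent = 'a' (2 times each)


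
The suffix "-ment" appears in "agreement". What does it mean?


Suffix: -ment
Example: agreement = agree + -ment
Meaning = result of action


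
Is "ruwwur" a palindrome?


Word: "ruwwur"
Reversed: "ruwwur"
Forward == Backward? ruwwur == ruwwur
Palindrome = Yes


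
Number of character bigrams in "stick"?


Word: "stick" (length 5)
Number of 2-grams = length - 2 + 1 = 5 - 2 + 1
= 4


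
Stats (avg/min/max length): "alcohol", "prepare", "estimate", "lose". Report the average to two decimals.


Lengths: "alcohol"=7, "prepare"=7, "estimate"=8, "lose"=4
Sum = 26, Count = 4
Average = 26/4 = 6.50
= avg=6.50, min=4, max=8


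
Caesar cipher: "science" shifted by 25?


Word: "science"
Shift: 25
Each letter → (letter + shift) mod 26:
  's' (18) + 25 = 17 → 'r'
  'c' (2) + 25 = 1 → 'b'
  'i' (8) + 25 = 7 → 'h'
  'e' (4) + 25 = 3 → 'd'
  'n' (13) + 25 = 12 → 'm'
  'c' (2) + 25 = 1 → 'b'
  'e' (4) + 25 = 3 → 'd'
Result = "rbhdmbd"


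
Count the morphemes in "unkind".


Word: "unkind"
Morphemes: un- + kind
Each morpheme carries meaning
= 2 morphemes


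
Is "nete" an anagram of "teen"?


Word 1: "teen" → sorted: eent
Word 2: "nete" → sorted: eent
Same letters? eent == eent
Anagram = Yes


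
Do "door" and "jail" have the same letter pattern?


Pattern of "door": [0, 1, 1, 2]
Pattern of "jail": [0, 1, 2, 3]
Patterns do not match
Same pattern = No


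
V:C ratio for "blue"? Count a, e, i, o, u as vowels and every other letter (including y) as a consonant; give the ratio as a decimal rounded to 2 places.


Word: "blue"
Vowels (a,e,i,o,u): 2
Consonants: 2
Ratio = 2/2
= 1.00


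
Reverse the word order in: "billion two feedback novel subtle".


Original: "billion two feedback novel subtle"
Words (1..n): billion | two | feedback | novel | subtle
Reversed (n..1): subtle | novel | feedback | two | billion
Result = "subtle novel feedback two billion"


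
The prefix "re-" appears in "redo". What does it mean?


Prefix: re-
Example: redo (re- + do)
Meaning = again


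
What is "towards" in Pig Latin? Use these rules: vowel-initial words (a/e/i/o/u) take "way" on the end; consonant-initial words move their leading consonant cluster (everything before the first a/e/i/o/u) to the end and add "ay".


Word: "towards"
Starts with consonant(s) → move to end, add 'ay'
Consonant cluster: "t"
Pig Latin = "owardstay"


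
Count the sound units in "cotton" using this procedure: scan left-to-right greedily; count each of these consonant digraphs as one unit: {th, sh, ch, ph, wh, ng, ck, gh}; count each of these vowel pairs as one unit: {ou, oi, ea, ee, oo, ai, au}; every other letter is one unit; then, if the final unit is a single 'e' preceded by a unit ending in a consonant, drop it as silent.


Word: "cotton" (6 letters)
Left-to-right scan:
  (1) 'c' (letter)
  (2) 'o' (letter)
  (3) 't' (letter)
  (4) 't' (letter)
  (5) 'o' (letter)
  (6) 'n' (letter)
Units from scan: 6
Sound units = 6 units


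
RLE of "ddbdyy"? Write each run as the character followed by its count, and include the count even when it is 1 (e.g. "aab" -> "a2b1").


String: "ddbdyy"
Scanning for consecutive runs:
  'd' x 2
  'b' x 1
  'd' x 1
  'y' x 2
RLE = "d2b1d1y2"


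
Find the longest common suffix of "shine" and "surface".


Word 1: "shine"
Word 2: "surface"
Comparing from end:
  Pos -1: 'e' == 'e'
  Pos -2: 'n' != 'c' (stop)
LCS = "e" (length 1)


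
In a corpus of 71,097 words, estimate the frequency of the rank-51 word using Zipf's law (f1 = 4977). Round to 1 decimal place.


Zipf's law: f(r) = f(1) / r
f(1) = 4977
f(51) = 4977 / 51
= 97.6 occurrences


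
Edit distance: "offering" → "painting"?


Word 1: "offering" (length 8)
Word 2: "painting" (length 8)
One optimal edit sequence (insert/delete/substitute each cost 1):
  1. substitute 'o' -> 'p'  (+1)
  2. substitute 'f' -> 'a'  (+1)
  3. substitute 'f' -> 'i'  (+1)
  4. substitute 'e' -> 'n'  (+1)
  5. substitute 'r' -> 't'  (+1)
  6. keep 'i'
  7. keep 'n'
  8. keep 'g'
Total edit operations: 5
Edit distance = 5


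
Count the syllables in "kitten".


Word: "kitten"
Syllable breakdown: kit-ten
Counting: 2 parts
= 2 syllables


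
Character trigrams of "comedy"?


Word: "comedy" (length 6)
Number of trigrams = 6 - 3 + 1 = 4
  Position 0: "com"
  Position 1: "ome"
  Position 2: "med"
  Position 3: "edy"
Trigrams = "com", "ome", "med", "edy"


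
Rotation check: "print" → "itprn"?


Word: "print", Candidate: "itprn"
Method: check if candidate is substring of word+word
"printprint" contains "itprn"? No
Is rotation = No


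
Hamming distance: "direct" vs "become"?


Comparing character by character (same length = 6):
  Pos 0: 'd' vs 'b' !=
  Pos 1: 'i' vs 'e' !=
  Pos 2: 'r' vs 'c' !=
  Pos 3: 'e' vs 'o' !=
  Pos 4: 'c' vs 'm' !=
  Pos 5: 't' vs 'e' !=
Hamming distance = 6


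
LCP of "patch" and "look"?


Word 1: "patch"
Word 2: "look"
Comparing from start:
  Pos 0: 'p' != 'l' (stop)
LCP = "" (length 0)


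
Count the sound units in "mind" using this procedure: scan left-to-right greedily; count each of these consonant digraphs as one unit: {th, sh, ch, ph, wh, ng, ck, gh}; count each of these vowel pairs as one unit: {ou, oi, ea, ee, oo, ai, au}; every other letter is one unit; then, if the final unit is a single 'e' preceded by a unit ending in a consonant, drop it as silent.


Word: "mind" (4 letters)
Left-to-right scan:
  [1] 'm' (letter)
  [2] 'i' (letter)
  [3] 'n' (letter)
  [4] 'd' (letter)
Units from scan: 4
Sound units = 4 units


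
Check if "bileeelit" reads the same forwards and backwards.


Word: "bileeelit"
Reversed: "tileeelib"
Forward == Backward? bileeelit != tileeelib
Palindrome = No


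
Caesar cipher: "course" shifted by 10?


Word: "course"
Shift: 10
Each letter → (letter + shift) mod 26:
  'c' (2) + 10 = 12 → 'm'
  'o' (14) + 10 = 24 → 'y'
  'u' (20) + 10 = 4 → 'e'
  'r' (17) + 10 = 1 → 'b'
  's' (18) + 10 = 2 → 'c'
  'e' (4) + 10 = 14 → 'o'
Result = "myebco"


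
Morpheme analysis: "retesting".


Word: "retesting"
Morphemes: re- | test | -ing
Each morpheme carries meaning
= 3 morphemes


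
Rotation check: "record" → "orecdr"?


Word: "record", Candidate: "orecdr"
Method: check if candidate is substring of word+word
"recordrecord" contains "orecdr"? No
Is rotation = No


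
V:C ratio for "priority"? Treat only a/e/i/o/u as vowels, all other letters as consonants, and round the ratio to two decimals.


Word: "priority"
Vowels (a,e,i,o,u): 3
Consonants: 5
Ratio = 3/5
= 0.60


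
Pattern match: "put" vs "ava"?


Pattern of "put": [0, 1, 2]
Pattern of "ava": [0, 1, 0]
Patterns do not match
Same pattern = No


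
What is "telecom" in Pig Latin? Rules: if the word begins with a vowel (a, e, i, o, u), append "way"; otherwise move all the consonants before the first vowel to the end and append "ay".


Word: "telecom"
Starts with consonant(s) → move to end, add 'ay'
Consonant cluster: "t"
Pig Latin = "elecomtay"


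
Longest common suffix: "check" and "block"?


Word 1: "check"
Word 2: "block"
Comparing from end:
  Pos -1: 'k' == 'k'
  Pos -2: 'c' == 'c'
  Pos -3: 'e' != 'o' (stop)
LCS = "ck" (length 2)


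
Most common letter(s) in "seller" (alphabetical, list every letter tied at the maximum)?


Word: "seller"
Letter counts:
  'e': 2
  'l': 2
  'r': 1
  's': 1
Maximum count = 2
Most frequent = 'e', 'l' (2 times each)


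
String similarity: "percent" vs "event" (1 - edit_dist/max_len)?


Word 1: "percent" (length 7)
Word 2: "event" (length 5)
One optimal edit sequence:
  1. delete 'p'  (+1)
  2. keep 'e'
  3. delete 'r'  (+1)
  4. substitute 'c' -> 'v'  (+1)
  5. keep 'e'
  6. keep 'n'
  7. keep 't'
Edit distance = 3
Max length = max(7, 5) = 7
Similarity = 1 - 3/7
= 0.5714


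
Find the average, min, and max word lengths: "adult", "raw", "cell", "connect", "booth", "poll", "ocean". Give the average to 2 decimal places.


Lengths: "adult"=5, "raw"=3, "cell"=4, "connect"=7, "booth"=5, "poll"=4, "ocean"=5
Sum = 33, Count = 7
Average = 33/7 = 4.71
= avg=4.71, min=3, max=7


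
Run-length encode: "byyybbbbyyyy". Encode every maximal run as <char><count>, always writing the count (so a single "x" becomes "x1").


String: "byyybbbbyyyy"
Scanning for consecutive runs:
  'b' x 1
  'y' x 3
  'b' x 4
  'y' x 4
RLE = "b1y3b4y4"


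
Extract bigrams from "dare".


Word: "dare" (length 4)
Number of bigrams = 4 - 2 + 1 = 3
  Position 0: "da"
  Position 1: "ar"
  Position 2: "re"
Bigrams = "da", "ar", "re"


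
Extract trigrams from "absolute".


Word: "absolute" (length 8)
Number of trigrams = 8 - 3 + 1 = 6
  Position 0: "abs"
  Position 1: "bso"
  Position 2: "sol"
  Position 3: "olu"
  Position 4: "lut"
  Position 5: "ute"
Trigrams = "abs", "bso", "sol", "olu", "lut", "ute"


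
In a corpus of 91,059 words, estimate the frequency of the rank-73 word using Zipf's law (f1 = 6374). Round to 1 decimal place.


Zipf's law: f(r) = f(1) / r
f(1) = 6374
f(73) = 6374 / 73
= 87.3 occurrences


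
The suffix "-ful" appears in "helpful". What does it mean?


Suffix: -ful
As in: helpful -> help + -ful
Meaning = full of


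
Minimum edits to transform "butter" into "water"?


Word 1: "butter" (length 6)
Word 2: "water" (length 5)
One optimal edit sequence (insert/delete/substitute each cost 1):
  1. delete 'b'  (+1)
  2. substitute 'u' -> 'w'  (+1)
  3. substitute 't' -> 'a'  (+1)
  4. keep 't'
  5. keep 'e'
  6. keep 'r'
Total edit operations: 3
Edit distance = 3


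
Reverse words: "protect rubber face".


Original: "protect rubber face"
Words (1..n): protect | rubber | face
Reversed (n..1): face | rubber | protect
Result = "face rubber protect"


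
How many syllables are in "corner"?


Word: "corner"
Syllable breakdown: cor · ner
Counting: 2 parts
= 2 syllables


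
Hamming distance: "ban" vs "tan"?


Comparing character by character (same length = 3):
  Pos 0: 'b' vs 't' !=
  Pos 1: 'a' vs 'a' =
  Pos 2: 'n' vs 'n' =
Hamming distance = 1


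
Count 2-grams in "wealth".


Word: "wealth" (length 6)
Number of 2-grams = length - 2 + 1 = 6 - 2 + 1
= 5


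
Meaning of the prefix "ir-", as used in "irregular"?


Prefix: ir-
As in: irregular -> ir- + regular
Meaning = not


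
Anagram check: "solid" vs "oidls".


Word 1: "solid" → sorted: dilos
Word 2: "oidls" → sorted: dilos
Same letters? dilos == dilos
Anagram = Yes


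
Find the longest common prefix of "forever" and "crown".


Word 1: "forever"
Word 2: "crown"
Comparing from start:
  Pos 0: 'f' != 'c' (stop)
LCP = "" (length 0)


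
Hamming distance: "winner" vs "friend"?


Comparing character by character (same length = 6):
  Pos 0: 'w' vs 'f' !=
  Pos 1: 'i' vs 'r' !=
  Pos 2: 'n' vs 'i' !=
  Pos 3: 'n' vs 'e' !=
  Pos 4: 'e' vs 'n' !=
  Pos 5: 'r' vs 'd' !=
Hamming distance = 6


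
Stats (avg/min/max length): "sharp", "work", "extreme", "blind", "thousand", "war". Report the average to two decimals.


Lengths: "sharp"=5, "work"=4, "extreme"=7, "blind"=5, "thousand"=8, "war"=3
Sum = 32, Count = 6
Average = 32/6 = 5.33
= avg=5.33, min=3, max=8


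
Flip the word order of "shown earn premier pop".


Original: "shown earn premier pop"
Words (1..n): shown | earn | premier | pop
Reversed (n..1): pop | premier | earn | shown
Result = "pop premier earn shown"


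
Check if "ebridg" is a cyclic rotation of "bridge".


Word: "bridge", Candidate: "ebridg"
Method: check if candidate is substring of word+word
"bridgebridge" contains "ebridg"? Yes
Is rotation = Yes


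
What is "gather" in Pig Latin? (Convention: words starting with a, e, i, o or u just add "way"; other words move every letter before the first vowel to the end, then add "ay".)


Word: "gather"
Starts with consonant(s) → move to end, add 'ay'
Consonant cluster: "g"
Pig Latin = "athergay"


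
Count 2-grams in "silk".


Word: "silk" (length 4)
Number of 2-grams = length - 2 + 1 = 4 - 2 + 1
= 3


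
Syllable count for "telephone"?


Word: "telephone"
Syllable breakdown: tel · e · phone
Counting: 3 parts
= 3 syllables


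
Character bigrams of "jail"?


Word: "jail" (length 4)
Number of bigrams = 4 - 2 + 1 = 3
  Position 0: "ja"
  Position 1: "ai"
  Position 2: "il"
Bigrams = "ja", "ai", "il"


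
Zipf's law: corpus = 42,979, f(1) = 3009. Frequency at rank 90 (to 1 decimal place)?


Zipf's law: f(r) = f(1) / r
f(1) = 3009
f(90) = 3009 / 90
= 33.4 occurrences


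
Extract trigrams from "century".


Word: "century" (length 7)
Number of trigrams = 7 - 3 + 1 = 5
  Position 0: "cen"
  Position 1: "ent"
  Position 2: "ntu"
  Position 3: "tur"
  Position 4: "ury"
Trigrams = "cen", "ent", "ntu", "tur", "ury"


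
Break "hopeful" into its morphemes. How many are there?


Word: "hopeful"
Morphemes: hope + -ful
Each morpheme carries meaning
= 2 morphemes


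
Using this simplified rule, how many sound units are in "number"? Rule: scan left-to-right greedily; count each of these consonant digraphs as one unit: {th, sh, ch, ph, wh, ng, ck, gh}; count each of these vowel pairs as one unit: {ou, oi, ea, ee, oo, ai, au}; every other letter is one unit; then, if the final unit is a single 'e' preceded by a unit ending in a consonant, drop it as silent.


Word: "number" (6 letters)
Left-to-right scan:
  (1) 'n' (letter)
  (2) 'u' (letter)
  (3) 'm' (letter)
  (4) 'b' (letter)
  (5) 'e' (letter)
  (6) 'r' (letter)
Units from scan: 6
Sound units = 6 units


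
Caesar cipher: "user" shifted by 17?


Word: "user"
Shift: 17
Each letter → (letter + shift) mod 26:
  'u' (20) + 17 = 11 → 'l'
  's' (18) + 17 = 9 → 'j'
  'e' (4) + 17 = 21 → 'v'
  'r' (17) + 17 = 8 → 'i'
Result = "ljvi"


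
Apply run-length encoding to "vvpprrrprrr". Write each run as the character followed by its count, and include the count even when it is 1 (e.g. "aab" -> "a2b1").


String: "vvpprrrprrr"
Scanning for consecutive runs:
  'v' x 2
  'p' x 2
  'r' x 3
  'p' x 1
  'r' x 3
RLE = "v2p2r3p1r3"


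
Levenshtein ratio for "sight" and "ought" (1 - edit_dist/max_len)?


Word 1: "sight" (length 5)
Word 2: "ought" (length 5)
One optimal edit sequence:
  1. substitute 's' -> 'o'  (+1)
  2. substitute 'i' -> 'u'  (+1)
  3. keep 'g'
  4. keep 'h'
  5. keep 't'
Edit distance = 2
Max length = max(5, 5) = 5
Similarity = 1 - 2/5
= 0.6000


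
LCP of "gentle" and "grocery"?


Word 1: "gentle"
Word 2: "grocery"
Comparing from start:
  Pos 0: 'g' == 'g'
  Pos 1: 'e' != 'r' (stop)
LCP = "g" (length 1)


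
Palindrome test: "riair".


Word: "riair"
Reversed: "riair"
Forward == Backward? riair == riair
Palindrome = Yes


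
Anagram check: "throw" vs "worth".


Word 1: "throw" → sorted: hortw
Word 2: "worth" → sorted: hortw
Same letters? hortw == hortw
Anagram = Yes


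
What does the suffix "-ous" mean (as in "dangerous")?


Suffix: -ous
As in: dangerous -> danger + -ous
Meaning = having quality of


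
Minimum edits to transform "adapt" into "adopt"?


Word 1: "adapt" (length 5)
Word 2: "adopt" (length 5)
One optimal edit sequence (insert/delete/substitute each cost 1):
  1. keep 'a'
  2. keep 'd'
  3. substitute 'a' -> 'o'  (+1)
  4. keep 'p'
  5. keep 't'
Total edit operations: 1
Edit distance = 1


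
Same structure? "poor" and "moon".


Pattern of "poor": [0, 1, 1, 2]
Pattern of "moon": [0, 1, 1, 2]
Patterns match
Same pattern = Yes


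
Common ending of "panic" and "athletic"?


Word 1: "panic"
Word 2: "athletic"
Comparing from end:
  Pos -1: 'c' == 'c'
  Pos -2: 'i' == 'i'
  Pos -3: 'n' != 't' (stop)
LCS = "ic" (length 2)


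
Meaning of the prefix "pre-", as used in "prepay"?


Prefix: pre-
As in: prepay -> pre- + pay
Meaning = before


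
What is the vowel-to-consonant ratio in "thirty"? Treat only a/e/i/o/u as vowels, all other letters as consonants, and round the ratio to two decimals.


Word: "thirty"
Vowels (a,e,i,o,u): 1
Consonants: 5
Ratio = 1/5
= 0.20


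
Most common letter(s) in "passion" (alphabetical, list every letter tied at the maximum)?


Word: "passion"
Letter counts:
  'a': 1
  'i': 1
  'n': 1
  'o': 1
  'p': 1
  's': 2
Maximum count = 2
Most frequent = 's' (2 times each)


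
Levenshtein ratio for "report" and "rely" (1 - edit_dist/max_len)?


Word 1: "report" (length 6)
Word 2: "rely" (length 4)
One optimal edit sequence:
  1. keep 'r'
  2. keep 'e'
  3. delete 'p'  (+1)
  4. delete 'o'  (+1)
  5. substitute 'r' -> 'l'  (+1)
  6. substitute 't' -> 'y'  (+1)
Edit distance = 4
Max length = max(6, 4) = 6
Similarity = 1 - 4/6
= 0.3333


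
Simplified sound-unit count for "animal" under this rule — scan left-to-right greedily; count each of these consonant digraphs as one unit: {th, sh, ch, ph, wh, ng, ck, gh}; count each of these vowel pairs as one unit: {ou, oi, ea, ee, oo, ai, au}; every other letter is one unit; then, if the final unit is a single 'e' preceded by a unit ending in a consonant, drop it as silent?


Word: "animal" (6 letters)
Left-to-right scan:
  [1] 'a' (letter)
  [2] 'n' (letter)
  [3] 'i' (letter)
  [4] 'm' (letter)
  [5] 'a' (letter)
  [6] 'l' (letter)
Units from scan: 6
Sound units = 6 units


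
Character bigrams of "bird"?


Word: "bird" (length 4)
Number of bigrams = 4 - 2 + 1 = 3
  Position 0: "bi"
  Position 1: "ir"
  Position 2: "rd"
Bigrams = "bi", "ir", "rd"


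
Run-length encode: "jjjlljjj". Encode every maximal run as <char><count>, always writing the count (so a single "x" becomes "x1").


String: "jjjlljjj"
Scanning for consecutive runs:
  'j' x 3
  'l' x 2
  'j' x 3
RLE = "j3l2j3"


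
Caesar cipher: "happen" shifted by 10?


Word: "happen"
Shift: 10
Each letter → (letter + shift) mod 26:
  'h' (7) + 10 = 17 → 'r'
  'a' (0) + 10 = 10 → 'k'
  'p' (15) + 10 = 25 → 'z'
  'p' (15) + 10 = 25 → 'z'
  'e' (4) + 10 = 14 → 'o'
  'n' (13) + 10 = 23 → 'x'
Result = "rkzzox"


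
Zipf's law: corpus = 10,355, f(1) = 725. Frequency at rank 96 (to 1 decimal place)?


Zipf's law: f(r) = f(1) / r
f(1) = 725
f(96) = 725 / 96
= 7.6 occurrences


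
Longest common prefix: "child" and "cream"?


Word 1: "child"
Word 2: "cream"
Comparing from start:
  Pos 0: 'c' == 'c'
  Pos 1: 'h' != 'r' (stop)
LCP = "c" (length 1)


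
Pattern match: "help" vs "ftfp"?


Pattern of "help": [0, 1, 2, 3]
Pattern of "ftfp": [0, 1, 0, 2]
Patterns do not match
Same pattern = No


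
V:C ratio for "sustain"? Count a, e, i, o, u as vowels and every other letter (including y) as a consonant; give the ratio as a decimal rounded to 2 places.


Word: "sustain"
Vowels (a,e,i,o,u): 3
Consonants: 4
Ratio = 3/4
= 0.75


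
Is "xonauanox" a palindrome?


Word: "xonauanox"
Reversed: "xonauanox"
Forward == Backward? xonauanox == xonauanox
Palindrome = Yes


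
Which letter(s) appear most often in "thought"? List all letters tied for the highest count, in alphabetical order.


Word: "thought"
Letter counts:
  'g': 1
  'h': 2
  'o': 1
  't': 2
  'u': 1
Maximum count = 2
Most frequent = 'h', 't' (2 times each)


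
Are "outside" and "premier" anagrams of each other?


Word 1: "outside" → sorted: deiostu
Word 2: "premier" → sorted: eeimprr
Same letters? deiostu != eeimprr
Anagram = No


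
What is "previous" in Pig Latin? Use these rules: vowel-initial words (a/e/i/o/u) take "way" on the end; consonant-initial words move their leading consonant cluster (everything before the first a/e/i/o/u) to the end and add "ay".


Word: "previous"
Starts with consonant(s) → move to end, add 'ay'
Consonant cluster: "pr"
Pig Latin = "eviouspray"


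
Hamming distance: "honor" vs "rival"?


Comparing character by character (same length = 5):
  Pos 0: 'h' vs 'r' !=
  Pos 1: 'o' vs 'i' !=
  Pos 2: 'n' vs 'v' !=
  Pos 3: 'o' vs 'a' !=
  Pos 4: 'r' vs 'l' !=
Hamming distance = 5


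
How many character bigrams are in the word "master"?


Word: "master" (length 6)
Number of 2-grams = length - 2 + 1 = 6 - 2 + 1
= 5


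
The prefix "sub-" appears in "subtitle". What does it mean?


Prefix: sub-
Example: subtitle = sub- + title
Meaning = under / below


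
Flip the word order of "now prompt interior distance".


Original: "now prompt interior distance"
Words (1..n): now | prompt | interior | distance
Reversed (n..1): distance | interior | prompt | now
Result = "distance interior prompt now"


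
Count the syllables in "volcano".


Word: "volcano"
Syllable breakdown: vol / ca / no
Counting: 3 parts
= 3 syllables


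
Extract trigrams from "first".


Word: "first" (length 5)
Number of trigrams = 5 - 3 + 1 = 3
  Position 0: "fir"
  Position 1: "irs"
  Position 2: "rst"
Trigrams = "fir", "irs", "rst"


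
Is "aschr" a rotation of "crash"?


Word: "crash", Candidate: "aschr"
Method: check if candidate is substring of word+word
"crashcrash" contains "aschr"? No
Is rotation = No


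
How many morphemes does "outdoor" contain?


Word: "outdoor"
Morphemes: out- | door
Each morpheme carries meaning
= 2 morphemes


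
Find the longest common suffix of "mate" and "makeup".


Word 1: "mate"
Word 2: "makeup"
Comparing from end:
  Pos -1: 'e' != 'p' (stop)
LCS = "" (length 0)


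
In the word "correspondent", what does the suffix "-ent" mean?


Suffix: -ent
As in: correspondent -> correspond + -ent
Meaning = one who / that which


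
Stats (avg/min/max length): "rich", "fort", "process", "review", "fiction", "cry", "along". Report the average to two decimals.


Lengths: "rich"=4, "fort"=4, "process"=7, "review"=6, "fiction"=7, "cry"=3, "along"=5
Sum = 36, Count = 7
Average = 36/7 = 5.14
= avg=5.14, min=3, max=7


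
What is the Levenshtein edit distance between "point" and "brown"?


Word 1: "point" (length 5)
Word 2: "brown" (length 5)
One optimal edit sequence (insert/delete/substitute each cost 1):
  1. insert 'b'  (+1)
  2. substitute 'p' -> 'r'  (+1)
  3. keep 'o'
  4. substitute 'i' -> 'w'  (+1)
  5. keep 'n'
  6. delete 't'  (+1)
Total edit operations: 4
Edit distance = 4


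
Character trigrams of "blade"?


Word: "blade" (length 5)
Number of trigrams = 5 - 3 + 1 = 3
  Position 0: "bla"
  Position 1: "lad"
  Position 2: "ade"
Trigrams = "bla", "lad", "ade"


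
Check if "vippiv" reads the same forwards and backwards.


Word: "vippiv"
Reversed: "vippiv"
Forward == Backward? vippiv == vippiv
Palindrome = Yes


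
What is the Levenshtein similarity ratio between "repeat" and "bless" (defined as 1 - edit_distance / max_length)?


Word 1: "repeat" (length 6)
Word 2: "bless" (length 5)
One optimal edit sequence:
  1. delete 'r'  (+1)
  2. substitute 'e' -> 'b'  (+1)
  3. substitute 'p' -> 'l'  (+1)
  4. keep 'e'
  5. substitute 'a' -> 's'  (+1)
  6. substitute 't' -> 's'  (+1)
Edit distance = 5
Max length = max(6, 5) = 6
Similarity = 1 - 5/6
= 0.1667


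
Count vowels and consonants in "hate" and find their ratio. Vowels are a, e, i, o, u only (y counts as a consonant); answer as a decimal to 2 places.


Word: "hate"
Vowels (a,e,i,o,u): 2
Consonants: 2
Ratio = 2/2
= 1.00


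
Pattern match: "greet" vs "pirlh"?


Pattern of "greet": [0, 1, 2, 2, 3]
Pattern of "pirlh": [0, 1, 2, 3, 4]
Patterns do not match
Same pattern = No


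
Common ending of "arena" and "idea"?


Word 1: "arena"
Word 2: "idea"
Comparing from end:
  Pos -1: 'a' == 'a'
  Pos -2: 'n' != 'e' (stop)
LCS = "a" (length 1)


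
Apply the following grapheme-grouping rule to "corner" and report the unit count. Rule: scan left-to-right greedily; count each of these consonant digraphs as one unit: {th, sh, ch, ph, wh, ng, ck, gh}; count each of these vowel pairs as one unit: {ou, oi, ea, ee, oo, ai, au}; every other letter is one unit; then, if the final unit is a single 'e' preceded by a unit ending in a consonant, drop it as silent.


Word: "corner" (6 letters)
Left-to-right scan:
  (1) 'c' (letter)
  (2) 'o' (letter)
  (3) 'r' (letter)
  (4) 'n' (letter)
  (5) 'e' (letter)
  (6) 'r' (letter)
Units from scan: 6
Sound units = 6 units


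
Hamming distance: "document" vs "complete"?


Comparing character by character (same length = 8):
  Pos 0: 'd' vs 'c' !=
  Pos 1: 'o' vs 'o' =
  Pos 2: 'c' vs 'm' !=
  Pos 3: 'u' vs 'p' !=
  Pos 4: 'm' vs 'l' !=
  Pos 5: 'e' vs 'e' =
  Pos 6: 'n' vs 't' !=
  Pos 7: 't' vs 'e' !=
Hamming distance = 6


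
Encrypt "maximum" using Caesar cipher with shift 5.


Word: "maximum"
Shift: 5
Each letter → (letter + shift) mod 26:
  'm' (12) + 5 = 17 → 'r'
  'a' (0) + 5 = 5 → 'f'
  'x' (23) + 5 = 2 → 'c'
  'i' (8) + 5 = 13 → 'n'
  'm' (12) + 5 = 17 → 'r'
  'u' (20) + 5 = 25 → 'z'
  'm' (12) + 5 = 17 → 'r'
Result = "rfcnrzr"


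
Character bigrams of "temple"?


Word: "temple" (length 6)
Number of bigrams = 6 - 2 + 1 = 5
  Position 0: "te"
  Position 1: "em"
  Position 2: "mp"
  Position 3: "pl"
  Position 4: "le"
Bigrams = "te", "em", "mp", "pl", "le"


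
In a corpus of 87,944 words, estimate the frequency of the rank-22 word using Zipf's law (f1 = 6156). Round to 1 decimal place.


Zipf's law: f(r) = f(1) / r
f(1) = 6156
f(22) = 6156 / 22
= 279.8 occurrences


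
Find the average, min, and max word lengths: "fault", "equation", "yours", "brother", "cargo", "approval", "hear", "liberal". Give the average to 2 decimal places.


Lengths: "fault"=5, "equation"=8, "yours"=5, "brother"=7, "cargo"=5, "approval"=8, "hear"=4, "liberal"=7
Sum = 49, Count = 8
Average = 49/8 = 6.13
= avg=6.13, min=4, max=8


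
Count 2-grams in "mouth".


Word: "mouth" (length 5)
Number of 2-grams = length - 2 + 1 = 5 - 2 + 1
= 4


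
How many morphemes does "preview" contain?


Word: "preview"
Morphemes: pre- / view
Each morpheme carries meaning
= 2 morphemes


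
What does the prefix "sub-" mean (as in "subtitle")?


Prefix: sub-
Example: subtitle (sub- + title)
Meaning = under / below


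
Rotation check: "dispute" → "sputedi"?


Word: "dispute", Candidate: "sputedi"
Method: check if candidate is substring of word+word
"disputedispute" contains "sputedi"? Yes
Is rotation = Yes


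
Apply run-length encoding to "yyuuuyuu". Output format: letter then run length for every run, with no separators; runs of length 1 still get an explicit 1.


String: "yyuuuyuu"
Scanning for consecutive runs:
  'y' x 2
  'u' x 3
  'y' x 1
  'u' x 2
RLE = "y2u3y1u2"


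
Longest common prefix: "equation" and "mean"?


Word 1: "equation"
Word 2: "mean"
Comparing from start:
  Pos 0: 'e' != 'm' (stop)
LCP = "" (length 0)


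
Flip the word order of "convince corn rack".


Original: "convince corn rack"
Words (1..n): convince | corn | rack
Reversed (n..1): rack | corn | convince
Result = "rack corn convince"


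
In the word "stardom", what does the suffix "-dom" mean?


Suffix: -dom
Example: stardom (star + -dom)
Meaning = state / realm


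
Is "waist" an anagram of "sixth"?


Word 1: "sixth" → sorted: histx
Word 2: "waist" → sorted: aistw
Same letters? histx != aistw
Anagram = No


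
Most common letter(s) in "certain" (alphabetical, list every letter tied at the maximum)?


Word: "certain"
Letter counts:
  'a': 1
  'c': 1
  'e': 1
  'i': 1
  'n': 1
  'r': 1
  't': 1
Maximum count = 1
Most frequent = 'a', 'c', 'e', 'i', 'n', 'r', 't' (1 time each)


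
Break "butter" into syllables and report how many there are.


Word: "butter"
Syllable breakdown: but / ter
Counting: 2 parts
= 2 syllables


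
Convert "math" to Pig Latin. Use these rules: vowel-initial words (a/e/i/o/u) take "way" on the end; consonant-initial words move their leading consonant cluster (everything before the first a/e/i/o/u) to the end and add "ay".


Word: "math"
Starts with consonant(s) → move to end, add 'ay'
Consonant cluster: "m"
Pig Latin = "athmay"


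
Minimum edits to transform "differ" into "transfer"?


Word 1: "differ" (length 6)
Word 2: "transfer" (length 8)
One optimal edit sequence (insert/delete/substitute each cost 1):
  1. insert 't'  (+1)
  2. insert 'r'  (+1)
  3. substitute 'd' -> 'a'  (+1)
  4. substitute 'i' -> 'n'  (+1)
  5. substitute 'f' -> 's'  (+1)
  6. keep 'f'
  7. keep 'e'
  8. keep 'r'
Total edit operations: 5
Edit distance = 5


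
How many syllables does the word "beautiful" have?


Word: "beautiful"
Syllable breakdown: beau · ti · ful
Counting: 3 parts
= 3 syllables


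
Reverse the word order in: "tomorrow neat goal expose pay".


Original: "tomorrow neat goal expose pay"
Words (1..n): tomorrow | neat | goal | expose | pay
Reversed (n..1): pay | expose | goal | neat | tomorrow
Result = "pay expose goal neat tomorrow"


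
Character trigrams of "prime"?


Word: "prime" (length 5)
Number of trigrams = 5 - 3 + 1 = 3
  Position 0: "pri"
  Position 1: "rim"
  Position 2: "ime"
Trigrams = "pri", "rim", "ime"


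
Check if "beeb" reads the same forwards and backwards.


Word: "beeb"
Reversed: "beeb"
Forward == Backward? beeb == beeb
Palindrome = Yes


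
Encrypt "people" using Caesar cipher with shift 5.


Word: "people"
Shift: 5
Each letter → (letter + shift) mod 26:
  'p' (15) + 5 = 20 → 'u'
  'e' (4) + 5 = 9 → 'j'
  'o' (14) + 5 = 19 → 't'
  'p' (15) + 5 = 20 → 'u'
  'l' (11) + 5 = 16 → 'q'
  'e' (4) + 5 = 9 → 'j'
Result = "ujtuqj"


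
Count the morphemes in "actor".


Word: "actor"
Morphemes: act | -or
Each morpheme carries meaning
= 2 morphemes


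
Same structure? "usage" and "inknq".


Pattern of "usage": [0, 1, 2, 3, 4]
Pattern of "inknq": [0, 1, 2, 1, 3]
Patterns do not match
Same pattern = No


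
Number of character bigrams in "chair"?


Word: "chair" (length 5)
Number of 2-grams = length - 2 + 1 = 5 - 2 + 1
= 4


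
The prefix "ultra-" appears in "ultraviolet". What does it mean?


Prefix: ultra-
As in: ultraviolet -> ultra- + violet
Meaning = beyond


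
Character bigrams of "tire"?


Word: "tire" (length 4)
Number of bigrams = 4 - 2 + 1 = 3
  Position 0: "ti"
  Position 1: "ir"
  Position 2: "re"
Bigrams = "ti", "ir", "re"


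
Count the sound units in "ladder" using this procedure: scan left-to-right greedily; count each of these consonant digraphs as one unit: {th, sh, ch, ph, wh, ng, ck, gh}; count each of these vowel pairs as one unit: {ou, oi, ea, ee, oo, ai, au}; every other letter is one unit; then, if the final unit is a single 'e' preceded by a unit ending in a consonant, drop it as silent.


Word: "ladder" (6 letters)
Left-to-right scan:
  (1) 'l' (letter)
  (2) 'a' (letter)
  (3) 'd' (letter)
  (4) 'd' (letter)
  (5) 'e' (letter)
  (6) 'r' (letter)
Units from scan: 6
Sound units = 6 units


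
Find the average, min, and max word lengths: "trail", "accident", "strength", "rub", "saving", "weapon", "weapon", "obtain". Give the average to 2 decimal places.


Lengths: "trail"=5, "accident"=8, "strength"=8, "rub"=3, "saving"=6, "weapon"=6, "weapon"=6, "obtain"=6
Sum = 48, Count = 8
Average = 48/8 = 6.00
= avg=6.00, min=3, max=8


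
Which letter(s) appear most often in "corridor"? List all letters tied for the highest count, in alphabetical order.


Word: "corridor"
Letter counts:
  'c': 1
  'd': 1
  'i': 1
  'o': 2
  'r': 3
Maximum count = 3
Most frequent = 'r' (3 times each)


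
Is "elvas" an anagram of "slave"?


Word 1: "slave" → sorted: aelsv
Word 2: "elvas" → sorted: aelsv
Same letters? aelsv == aelsv
Anagram = Yes


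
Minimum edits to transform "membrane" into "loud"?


Word 1: "membrane" (length 8)
Word 2: "loud" (length 4)
One optimal edit sequence (insert/delete/substitute each cost 1):
  1. delete 'm'  (+1)
  2. delete 'e'  (+1)
  3. delete 'm'  (+1)
  4. delete 'b'  (+1)
  5. substitute 'r' -> 'l'  (+1)
  6. substitute 'a' -> 'o'  (+1)
  7. substitute 'n' -> 'u'  (+1)
  8. substitute 'e' -> 'd'  (+1)
Total edit operations: 8
Edit distance = 8


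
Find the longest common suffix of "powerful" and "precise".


Word 1: "powerful"
Word 2: "precise"
Comparing from end:
  Pos -1: 'l' != 'e' (stop)
LCS = "" (length 0)


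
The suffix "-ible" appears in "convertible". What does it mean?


Suffix: -ible
Example: convertible (convert + -ible)
Meaning = capable of


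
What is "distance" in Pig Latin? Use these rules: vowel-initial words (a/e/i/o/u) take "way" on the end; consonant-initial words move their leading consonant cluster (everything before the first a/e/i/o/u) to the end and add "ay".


Word: "distance"
Starts with consonant(s) → move to end, add 'ay'
Consonant cluster: "d"
Pig Latin = "istanceday"


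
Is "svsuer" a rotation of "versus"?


Word: "versus", Candidate: "svsuer"
Method: check if candidate is substring of word+word
"versusversus" contains "svsuer"? No
Is rotation = No


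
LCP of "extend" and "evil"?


Word 1: "extend"
Word 2: "evil"
Comparing from start:
  Pos 0: 'e' == 'e'
  Pos 1: 'x' != 'v' (stop)
LCP = "e" (length 1)


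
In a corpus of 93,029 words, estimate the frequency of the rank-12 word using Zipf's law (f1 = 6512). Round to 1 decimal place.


Zipf's law: f(r) = f(1) / r
f(1) = 6512
f(12) = 6512 / 12
= 542.7 occurrences
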